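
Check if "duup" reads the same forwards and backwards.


Word: "duup"
Reversed: "puud"
Forward == Backward? duup != puud
Palindrome = No


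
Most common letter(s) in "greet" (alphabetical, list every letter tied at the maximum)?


Word: "greet"
Letter counts:
  'e': 2
  'g': 1
  'r': 1
  't': 1
Maximum count = 2
Most frequent = 'e' (2 times each)


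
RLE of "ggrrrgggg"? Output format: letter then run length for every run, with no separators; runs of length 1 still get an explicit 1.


String: "ggrrrgggg"
Scanning for consecutive runs:
  'g' x 2
  'r' x 3
  'g' x 4
RLE = "g2r3g4"


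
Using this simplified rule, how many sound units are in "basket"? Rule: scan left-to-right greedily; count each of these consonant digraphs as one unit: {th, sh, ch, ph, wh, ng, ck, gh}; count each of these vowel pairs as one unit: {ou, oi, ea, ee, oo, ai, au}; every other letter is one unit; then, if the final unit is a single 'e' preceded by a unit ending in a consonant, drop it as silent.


Word: "basket" (6 letters)
Left-to-right scan:
  1. 'b' (letter)
  2. 'a' (letter)
  3. 's' (letter)
  4. 'k' (letter)
  5. 'e' (letter)
  6. 't' (letter)
Units from scan: 6
Sound units = 6 units


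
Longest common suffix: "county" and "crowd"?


Word 1: "county"
Word 2: "crowd"
Comparing from end:
  Pos -1: 'y' != 'd' (stop)
LCS = "" (length 0)


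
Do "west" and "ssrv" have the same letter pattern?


Pattern of "west": [0, 1, 2, 3]
Pattern of "ssrv": [0, 0, 1, 2]
Patterns do not match
Same pattern = No


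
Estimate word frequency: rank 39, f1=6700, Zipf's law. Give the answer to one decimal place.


Zipf's law: f(r) = f(1) / r
f(1) = 6700
f(39) = 6700 / 39
= 171.8 occurrences


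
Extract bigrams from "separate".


Word: "separate" (length 8)
Number of bigrams = 8 - 2 + 1 = 7
  Position 0: "se"
  Position 1: "ep"
  Position 2: "pa"
  Position 3: "ar"
  Position 4: "ra"
  Position 5: "at"
  Position 6: "te"
Bigrams = "se", "ep", "pa", "ar", "ra", "at", "te"


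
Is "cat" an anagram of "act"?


Word 1: "act" → sorted: act
Word 2: "cat" → sorted: act
Same letters? act == act
Anagram = Yes


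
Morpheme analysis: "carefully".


Word: "carefully"
Morphemes: care + -ful + -ly
Each morpheme carries meaning
= 3 morphemes


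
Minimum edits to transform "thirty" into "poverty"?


Word 1: "thirty" (length 6)
Word 2: "poverty" (length 7)
One optimal edit sequence (insert/delete/substitute each cost 1):
  1. insert 'p'  (+1)
  2. substitute 't' -> 'o'  (+1)
  3. substitute 'h' -> 'v'  (+1)
  4. substitute 'i' -> 'e'  (+1)
  5. keep 'r'
  6. keep 't'
  7. keep 'y'
Total edit operations: 4
Edit distance = 4


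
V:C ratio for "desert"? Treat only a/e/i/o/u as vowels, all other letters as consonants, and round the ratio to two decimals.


Word: "desert"
Vowels (a,e,i,o,u): 2
Consonants: 4
Ratio = 2/4
= 0.50


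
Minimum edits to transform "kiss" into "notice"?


Word 1: "kiss" (length 4)
Word 2: "notice" (length 6)
One optimal edit sequence (insert/delete/substitute each cost 1):
  1. insert 'n'  (+1)
  2. insert 'o'  (+1)
  3. substitute 'k' -> 't'  (+1)
  4. keep 'i'
  5. substitute 's' -> 'c'  (+1)
  6. substitute 's' -> 'e'  (+1)
Total edit operations: 5
Edit distance = 5


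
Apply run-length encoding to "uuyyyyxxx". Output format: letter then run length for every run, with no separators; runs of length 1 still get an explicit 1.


String: "uuyyyyxxx"
Scanning for consecutive runs:
  'u' x 2
  'y' x 4
  'x' x 3
RLE = "u2y4x3"


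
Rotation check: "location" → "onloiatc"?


Word: "location", Candidate: "onloiatc"
Method: check if candidate is substring of word+word
"locationlocation" contains "onloiatc"? No
Is rotation = No


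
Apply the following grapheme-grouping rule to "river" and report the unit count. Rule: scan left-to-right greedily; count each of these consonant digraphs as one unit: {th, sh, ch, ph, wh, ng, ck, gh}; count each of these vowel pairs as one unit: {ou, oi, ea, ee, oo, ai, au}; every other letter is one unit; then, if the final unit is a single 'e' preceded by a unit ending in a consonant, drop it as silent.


Word: "river" (5 letters)
Left-to-right scan:
  1. 'r' (letter)
  2. 'i' (letter)
  3. 'v' (letter)
  4. 'e' (letter)
  5. 'r' (letter)
Units from scan: 5
Sound units = 5 units


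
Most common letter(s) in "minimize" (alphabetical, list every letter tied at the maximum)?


Word: "minimize"
Letter counts:
  'e': 1
  'i': 3
  'm': 2
  'n': 1
  'z': 1
Maximum count = 3
Most frequent = 'i' (3 times each)


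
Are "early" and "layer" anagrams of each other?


Word 1: "early" → sorted: aelry
Word 2: "layer" → sorted: aelry
Same letters? aelry == aelry
Anagram = Yes


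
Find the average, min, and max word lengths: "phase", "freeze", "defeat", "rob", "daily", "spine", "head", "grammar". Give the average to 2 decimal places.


Lengths: "phase"=5, "freeze"=6, "defeat"=6, "rob"=3, "daily"=5, "spine"=5, "head"=4, "grammar"=7
Sum = 41, Count = 8
Average = 41/8 = 5.13
= avg=5.13, min=3, max=7


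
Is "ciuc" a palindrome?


Word: "ciuc"
Reversed: "cuic"
Forward == Backward? ciuc != cuic
Palindrome = No


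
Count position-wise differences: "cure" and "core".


Comparing character by character (same length = 4):
  Pos 0: 'c' vs 'c' =
  Pos 1: 'u' vs 'o' !=
  Pos 2: 'r' vs 'r' =
  Pos 3: 'e' vs 'e' =
Hamming distance = 1


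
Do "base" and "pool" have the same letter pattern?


Pattern of "base": [0, 1, 2, 3]
Pattern of "pool": [0, 1, 1, 2]
Patterns do not match
Same pattern = No


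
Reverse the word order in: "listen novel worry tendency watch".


Original: "listen novel worry tendency watch"
Words (1..n): listen | novel | worry | tendency | watch
Reversed (n..1): watch | tendency | worry | novel | listen
Result = "watch tendency worry novel listen"


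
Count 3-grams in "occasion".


Word: "occasion" (length 8)
Number of 3-grams = length - 3 + 1 = 8 - 3 + 1
= 6


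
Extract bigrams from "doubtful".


Word: "doubtful" (length 8)
Number of bigrams = 8 - 2 + 1 = 7
  Position 0: "do"
  Position 1: "ou"
  Position 2: "ub"
  Position 3: "bt"
  Position 4: "tf"
  Position 5: "fu"
  Position 6: "ul"
Bigrams = "do", "ou", "ub", "bt", "tf", "fu", "ul"


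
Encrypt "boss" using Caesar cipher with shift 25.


Word: "boss"
Shift: 25
Each letter → (letter + shift) mod 26:
  'b' (1) + 25 = 0 → 'a'
  'o' (14) + 25 = 13 → 'n'
  's' (18) + 25 = 17 → 'r'
  's' (18) + 25 = 17 → 'r'
Result = "anrr"


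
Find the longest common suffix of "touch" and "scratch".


Word 1: "touch"
Word 2: "scratch"
Comparing from end:
  Pos -1: 'h' == 'h'
  Pos -2: 'c' == 'c'
  Pos -3: 'u' != 't' (stop)
LCS = "ch" (length 2)


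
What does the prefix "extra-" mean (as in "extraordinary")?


Prefix: extra-
As in: extraordinary -> extra- + ordinary
Meaning = beyond


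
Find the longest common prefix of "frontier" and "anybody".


Word 1: "frontier"
Word 2: "anybody"
Comparing from start:
  Pos 0: 'f' != 'a' (stop)
LCP = "" (length 0)


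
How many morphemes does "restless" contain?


Word: "restless"
Morphemes: rest / -less
Each morpheme carries meaning
= 2 morphemes


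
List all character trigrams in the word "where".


Word: "where" (length 5)
Number of trigrams = 5 - 3 + 1 = 3
  Position 0: "whe"
  Position 1: "her"
  Position 2: "ere"
Trigrams = "whe", "her", "ere"


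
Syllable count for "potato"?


Word: "potato"
Syllable breakdown: po | ta | to
Counting: 3 parts
= 3 syllables


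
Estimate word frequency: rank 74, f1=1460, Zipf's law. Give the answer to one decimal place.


Zipf's law: f(r) = f(1) / r
f(1) = 1460
f(74) = 1460 / 74
= 19.7 occurrences


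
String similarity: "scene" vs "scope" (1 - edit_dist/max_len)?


Word 1: "scene" (length 5)
Word 2: "scope" (length 5)
One optimal edit sequence:
  1. keep 's'
  2. keep 'c'
  3. substitute 'e' -> 'o'  (+1)
  4. substitute 'n' -> 'p'  (+1)
  5. keep 'e'
Edit distance = 2
Max length = max(5, 5) = 5
Similarity = 1 - 2/5
= 0.6000


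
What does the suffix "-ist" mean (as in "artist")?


Suffix: -ist
Example: artist = art + -ist
Meaning = one who practices


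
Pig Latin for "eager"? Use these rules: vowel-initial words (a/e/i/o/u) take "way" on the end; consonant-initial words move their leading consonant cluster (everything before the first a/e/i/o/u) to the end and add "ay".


Word: "eager"
Starts with vowel → add 'way'
Pig Latin = "eagerway"


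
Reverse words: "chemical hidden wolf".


Original: "chemical hidden wolf"
Words (1..n): chemical | hidden | wolf
Reversed (n..1): wolf | hidden | chemical
Result = "wolf hidden chemical"


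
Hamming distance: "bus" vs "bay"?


Comparing character by character (same length = 3):
  Pos 0: 'b' vs 'b' =
  Pos 1: 'u' vs 'a' !=
  Pos 2: 's' vs 'y' !=
Hamming distance = 2


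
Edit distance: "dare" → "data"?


Word 1: "dare" (length 4)
Word 2: "data" (length 4)
One optimal edit sequence (insert/delete/substitute each cost 1):
  1. keep 'd'
  2. keep 'a'
  3. substitute 'r' -> 't'  (+1)
  4. substitute 'e' -> 'a'  (+1)
Total edit operations: 2
Edit distance = 2


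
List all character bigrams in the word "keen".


Word: "keen" (length 4)
Number of bigrams = 4 - 2 + 1 = 3
  Position 0: "ke"
  Position 1: "ee"
  Position 2: "en"
Bigrams = "ke", "ee", "en"


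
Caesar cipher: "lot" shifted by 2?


Word: "lot"
Shift: 2
Each letter → (letter + shift) mod 26:
  'l' (11) + 2 = 13 → 'n'
  'o' (14) + 2 = 16 → 'q'
  't' (19) + 2 = 21 → 'v'
Result = "nqv"


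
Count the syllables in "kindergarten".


Word: "kindergarten"
Syllable breakdown: kin-der-gar-ten
Counting: 4 parts
= 4 syllables


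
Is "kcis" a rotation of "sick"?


Word: "sick", Candidate: "kcis"
Method: check if candidate is substring of word+word
"sicksick" contains "kcis"? No
Is rotation = No


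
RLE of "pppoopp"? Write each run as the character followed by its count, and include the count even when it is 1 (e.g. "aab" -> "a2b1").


String: "pppoopp"
Scanning for consecutive runs:
  'p' x 3
  'o' x 2
  'p' x 2
RLE = "p3o2p2"


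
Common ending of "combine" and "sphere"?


Word 1: "combine"
Word 2: "sphere"
Comparing from end:
  Pos -1: 'e' == 'e'
  Pos -2: 'n' != 'r' (stop)
LCS = "e" (length 1)


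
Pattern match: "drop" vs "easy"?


Pattern of "drop": [0, 1, 2, 3]
Pattern of "easy": [0, 1, 2, 3]
Patterns match
Same pattern = Yes


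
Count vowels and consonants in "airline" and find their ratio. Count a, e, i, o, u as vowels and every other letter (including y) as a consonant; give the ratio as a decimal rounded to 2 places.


Word: "airline"
Vowels (a,e,i,o,u): 4
Consonants: 3
Ratio = 4/3
= 1.33


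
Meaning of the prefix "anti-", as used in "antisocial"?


Prefix: anti-
As in: antisocial -> anti- + social
Meaning = against


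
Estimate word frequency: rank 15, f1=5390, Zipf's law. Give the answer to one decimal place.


Zipf's law: f(r) = f(1) / r
f(1) = 5390
f(15) = 5390 / 15
= 359.3 occurrences


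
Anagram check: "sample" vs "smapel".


Word 1: "sample" → sorted: aelmps
Word 2: "smapel" → sorted: aelmps
Same letters? aelmps == aelmps
Anagram = Yes


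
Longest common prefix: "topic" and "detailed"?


Word 1: "topic"
Word 2: "detailed"
Comparing from start:
  Pos 0: 't' != 'd' (stop)
LCP = "" (length 0)


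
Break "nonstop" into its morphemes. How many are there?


Word: "nonstop"
Morphemes: non- / stop
Each morpheme carries meaning
= 2 morphemes


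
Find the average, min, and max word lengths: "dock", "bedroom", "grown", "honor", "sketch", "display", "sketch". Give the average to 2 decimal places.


Lengths: "dock"=4, "bedroom"=7, "grown"=5, "honor"=5, "sketch"=6, "display"=7, "sketch"=6
Sum = 40, Count = 7
Average = 40/7 = 5.71
= avg=5.71, min=4, max=7


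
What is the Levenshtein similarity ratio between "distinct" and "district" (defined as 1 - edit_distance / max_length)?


Word 1: "distinct" (length 8)
Word 2: "district" (length 8)
One optimal edit sequence:
  1. keep 'd'
  2. keep 'i'
  3. keep 's'
  4. keep 't'
  5. substitute 'i' -> 'r'  (+1)
  6. substitute 'n' -> 'i'  (+1)
  7. keep 'c'
  8. keep 't'
Edit distance = 2
Max length = max(8, 8) = 8
Similarity = 1 - 2/8
= 0.7500


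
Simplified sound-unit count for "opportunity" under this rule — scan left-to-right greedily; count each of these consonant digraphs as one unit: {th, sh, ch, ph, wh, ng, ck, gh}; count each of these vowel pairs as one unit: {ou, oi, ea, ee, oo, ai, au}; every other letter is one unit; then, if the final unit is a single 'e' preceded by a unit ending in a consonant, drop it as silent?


Word: "opportunity" (11 letters)
Left-to-right scan:
  (1) 'o' (letter)
  (2) 'p' (letter)
  (3) 'p' (letter)
  (4) 'o' (letter)
  (5) 'r' (letter)
  (6) 't' (letter)
  (7) 'u' (letter)
  (8) 'n' (letter)
  (9) 'i' (letter)
  (10) 't' (letter)
  (11) 'y' (letter)
Units from scan: 11
Sound units = 11 units


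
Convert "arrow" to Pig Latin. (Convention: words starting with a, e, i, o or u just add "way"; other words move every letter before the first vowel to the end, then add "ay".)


Word: "arrow"
Starts with vowel → add 'way'
Pig Latin = "arrowway"


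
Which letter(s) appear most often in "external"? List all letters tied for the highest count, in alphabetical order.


Word: "external"
Letter counts:
  'a': 1
  'e': 2
  'l': 1
  'n': 1
  'r': 1
  't': 1
  'x': 1
Maximum count = 2
Most frequent = 'e' (2 times each)


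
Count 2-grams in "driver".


Word: "driver" (length 6)
Number of 2-grams = length - 2 + 1 = 6 - 2 + 1
= 5


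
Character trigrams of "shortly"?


Word: "shortly" (length 7)
Number of trigrams = 7 - 3 + 1 = 5
  Position 0: "sho"
  Position 1: "hor"
  Position 2: "ort"
  Position 3: "rtl"
  Position 4: "tly"
Trigrams = "sho", "hor", "ort", "rtl", "tly"


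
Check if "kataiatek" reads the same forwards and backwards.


Word: "kataiatek"
Reversed: "ketaiatak"
Forward == Backward? kataiatek != ketaiatak
Palindrome = No


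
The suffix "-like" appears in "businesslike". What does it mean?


Suffix: -like
Example: businesslike (business + -like)
Meaning = resembling


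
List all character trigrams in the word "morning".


Word: "morning" (length 7)
Number of trigrams = 7 - 3 + 1 = 5
  Position 0: "mor"
  Position 1: "orn"
  Position 2: "rni"
  Position 3: "nin"
  Position 4: "ing"
Trigrams = "mor", "orn", "rni", "nin", "ing"


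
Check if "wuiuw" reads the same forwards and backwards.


Word: "wuiuw"
Reversed: "wuiuw"
Forward == Backward? wuiuw == wuiuw
Palindrome = Yes


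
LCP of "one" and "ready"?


Word 1: "one"
Word 2: "ready"
Comparing from start:
  Pos 0: 'o' != 'r' (stop)
LCP = "" (length 0)


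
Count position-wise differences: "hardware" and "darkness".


Comparing character by character (same length = 8):
  Pos 0: 'h' vs 'd' !=
  Pos 1: 'a' vs 'a' =
  Pos 2: 'r' vs 'r' =
  Pos 3: 'd' vs 'k' !=
  Pos 4: 'w' vs 'n' !=
  Pos 5: 'a' vs 'e' !=
  Pos 6: 'r' vs 's' !=
  Pos 7: 'e' vs 's' !=
Hamming distance = 6


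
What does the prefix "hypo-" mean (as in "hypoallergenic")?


Prefix: hypo-
Example: hypoallergenic (hypo- + allergenic)
Meaning = under / below normal


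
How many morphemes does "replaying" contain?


Word: "replaying"
Morphemes: re- + play + -ing
Each morpheme carries meaning
= 3 morphemes


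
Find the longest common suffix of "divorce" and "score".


Word 1: "divorce"
Word 2: "score"
Comparing from end:
  Pos -1: 'e' == 'e'
  Pos -2: 'c' != 'r' (stop)
LCS = "e" (length 1)


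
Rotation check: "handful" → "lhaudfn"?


Word: "handful", Candidate: "lhaudfn"
Method: check if candidate is substring of word+word
"handfulhandful" contains "lhaudfn"? No
Is rotation = No


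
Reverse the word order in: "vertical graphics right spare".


Original: "vertical graphics right spare"
Words (1..n): vertical | graphics | right | spare
Reversed (n..1): spare | right | graphics | vertical
Result = "spare right graphics vertical"


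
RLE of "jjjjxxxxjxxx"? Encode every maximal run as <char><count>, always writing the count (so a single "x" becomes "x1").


String: "jjjjxxxxjxxx"
Scanning for consecutive runs:
  'j' x 4
  'x' x 4
  'j' x 1
  'x' x 3
RLE = "j4x4j1x3"


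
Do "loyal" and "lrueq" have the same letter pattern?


Pattern of "loyal": [0, 1, 2, 3, 0]
Pattern of "lrueq": [0, 1, 2, 3, 4]
Patterns do not match
Same pattern = No


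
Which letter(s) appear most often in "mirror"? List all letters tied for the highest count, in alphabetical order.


Word: "mirror"
Letter counts:
  'i': 1
  'm': 1
  'o': 1
  'r': 3
Maximum count = 3
Most frequent = 'r' (3 times each)


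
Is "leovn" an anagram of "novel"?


Word 1: "novel" → sorted: elnov
Word 2: "leovn" → sorted: elnov
Same letters? elnov == elnov
Anagram = Yes


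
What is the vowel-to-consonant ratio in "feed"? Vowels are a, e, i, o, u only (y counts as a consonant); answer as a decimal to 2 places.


Word: "feed"
Vowels (a,e,i,o,u): 2
Consonants: 2
Ratio = 2/2
= 1.00


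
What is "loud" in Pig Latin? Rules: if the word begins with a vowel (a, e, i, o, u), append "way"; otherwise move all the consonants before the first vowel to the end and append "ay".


Word: "loud"
Starts with consonant(s) → move to end, add 'ay'
Consonant cluster: "l"
Pig Latin = "oudlay"


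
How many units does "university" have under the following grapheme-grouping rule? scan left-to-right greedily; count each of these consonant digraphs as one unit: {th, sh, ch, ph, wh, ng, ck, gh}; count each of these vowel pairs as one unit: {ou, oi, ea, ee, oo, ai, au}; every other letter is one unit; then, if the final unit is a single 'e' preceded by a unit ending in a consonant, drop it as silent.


Word: "university" (10 letters)
Left-to-right scan:
  1. 'u' (letter)
  2. 'n' (letter)
  3. 'i' (letter)
  4. 'v' (letter)
  5. 'e' (letter)
  6. 'r' (letter)
  7. 's' (letter)
  8. 'i' (letter)
  9. 't' (letter)
  10. 'y' (letter)
Units from scan: 10
Sound units = 10 units


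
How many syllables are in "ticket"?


Word: "ticket"
Syllable breakdown: tick | et
Counting: 2 parts
= 2 syllables


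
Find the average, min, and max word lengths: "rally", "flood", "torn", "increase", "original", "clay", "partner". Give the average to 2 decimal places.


Lengths: "rally"=5, "flood"=5, "torn"=4, "increase"=8, "original"=8, "clay"=4, "partner"=7
Sum = 41, Count = 7
Average = 41/7 = 5.86
= avg=5.86, min=4, max=8


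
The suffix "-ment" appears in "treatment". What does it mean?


Suffix: -ment
Example: treatment (treat + -ment)
Meaning = result of action


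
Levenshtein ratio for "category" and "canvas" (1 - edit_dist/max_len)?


Word 1: "category" (length 8)
Word 2: "canvas" (length 6)
One optimal edit sequence:
  1. keep 'c'
  2. keep 'a'
  3. delete 't'  (+1)
  4. delete 'e'  (+1)
  5. substitute 'g' -> 'n'  (+1)
  6. substitute 'o' -> 'v'  (+1)
  7. substitute 'r' -> 'a'  (+1)
  8. substitute 'y' -> 's'  (+1)
Edit distance = 6
Max length = max(8, 6) = 8
Similarity = 1 - 6/8
= 0.2500


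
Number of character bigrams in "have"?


Word: "have" (length 4)
Number of 2-grams = length - 2 + 1 = 4 - 2 + 1
= 3


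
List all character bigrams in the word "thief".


Word: "thief" (length 5)
Number of bigrams = 5 - 2 + 1 = 4
  Position 0: "th"
  Position 1: "hi"
  Position 2: "ie"
  Position 3: "ef"
Bigrams = "th", "hi", "ie", "ef"


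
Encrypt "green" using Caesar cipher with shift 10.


Word: "green"
Shift: 10
Each letter → (letter + shift) mod 26:
  'g' (6) + 10 = 16 → 'q'
  'r' (17) + 10 = 1 → 'b'
  'e' (4) + 10 = 14 → 'o'
  'e' (4) + 10 = 14 → 'o'
  'n' (13) + 10 = 23 → 'x'
Result = "qboox"


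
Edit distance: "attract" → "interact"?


Word 1: "attract" (length 7)
Word 2: "interact" (length 8)
One optimal edit sequence (insert/delete/substitute each cost 1):
  1. insert 'i'  (+1)
  2. substitute 'a' -> 'n'  (+1)
  3. keep 't'
  4. substitute 't' -> 'e'  (+1)
  5. keep 'r'
  6. keep 'a'
  7. keep 'c'
  8. keep 't'
Total edit operations: 3
Edit distance = 3


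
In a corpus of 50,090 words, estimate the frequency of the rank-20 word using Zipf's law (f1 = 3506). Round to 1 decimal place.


Zipf's law: f(r) = f(1) / r
f(1) = 3506
f(20) = 3506 / 20
= 175.3 occurrences


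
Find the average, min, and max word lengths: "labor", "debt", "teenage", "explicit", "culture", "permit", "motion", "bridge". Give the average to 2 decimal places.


Lengths: "labor"=5, "debt"=4, "teenage"=7, "explicit"=8, "culture"=7, "permit"=6, "motion"=6, "bridge"=6
Sum = 49, Count = 8
Average = 49/8 = 6.13
= avg=6.13, min=4, max=8


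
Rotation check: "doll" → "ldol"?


Word: "doll", Candidate: "ldol"
Method: check if candidate is substring of word+word
"dolldoll" contains "ldol"? Yes
Is rotation = Yes


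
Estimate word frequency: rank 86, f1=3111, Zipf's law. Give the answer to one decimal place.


Zipf's law: f(r) = f(1) / r
f(1) = 3111
f(86) = 3111 / 86
= 36.2 occurrences


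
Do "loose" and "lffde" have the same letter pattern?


Pattern of "loose": [0, 1, 1, 2, 3]
Pattern of "lffde": [0, 1, 1, 2, 3]
Patterns match
Same pattern = Yes


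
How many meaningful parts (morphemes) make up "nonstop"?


Word: "nonstop"
Morphemes: non- | stop
Each morpheme carries meaning
= 2 morphemes


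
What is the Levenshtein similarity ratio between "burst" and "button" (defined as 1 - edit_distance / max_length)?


Word 1: "burst" (length 5)
Word 2: "button" (length 6)
One optimal edit sequence:
  1. keep 'b'
  2. keep 'u'
  3. insert 't'  (+1)
  4. substitute 'r' -> 't'  (+1)
  5. substitute 's' -> 'o'  (+1)
  6. substitute 't' -> 'n'  (+1)
Edit distance = 4
Max length = max(5, 6) = 6
Similarity = 1 - 4/6
= 0.3333


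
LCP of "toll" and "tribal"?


Word 1: "toll"
Word 2: "tribal"
Comparing from start:
  Pos 0: 't' == 't'
  Pos 1: 'o' != 'r' (stop)
LCP = "t" (length 1)


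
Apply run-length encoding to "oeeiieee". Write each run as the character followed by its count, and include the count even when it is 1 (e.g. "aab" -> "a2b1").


String: "oeeiieee"
Scanning for consecutive runs:
  'o' x 1
  'e' x 2
  'i' x 2
  'e' x 3
RLE = "o1e2i2e3"


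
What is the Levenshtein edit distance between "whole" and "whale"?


Word 1: "whole" (length 5)
Word 2: "whale" (length 5)
One optimal edit sequence (insert/delete/substitute each cost 1):
  1. keep 'w'
  2. keep 'h'
  3. substitute 'o' -> 'a'  (+1)
  4. keep 'l'
  5. keep 'e'
Total edit operations: 1
Edit distance = 1


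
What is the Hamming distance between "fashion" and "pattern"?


Comparing character by character (same length = 7):
  Pos 0: 'f' vs 'p' !=
  Pos 1: 'a' vs 'a' =
  Pos 2: 's' vs 't' !=
  Pos 3: 'h' vs 't' !=
  Pos 4: 'i' vs 'e' !=
  Pos 5: 'o' vs 'r' !=
  Pos 6: 'n' vs 'n' =
Hamming distance = 5


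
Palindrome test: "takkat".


Word: "takkat"
Reversed: "takkat"
Forward == Backward? takkat == takkat
Palindrome = Yes


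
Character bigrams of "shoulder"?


Word: "shoulder" (length 8)
Number of bigrams = 8 - 2 + 1 = 7
  Position 0: "sh"
  Position 1: "ho"
  Position 2: "ou"
  Position 3: "ul"
  Position 4: "ld"
  Position 5: "de"
  Position 6: "er"
Bigrams = "sh", "ho", "ou", "ul", "ld", "de", "er"


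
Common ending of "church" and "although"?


Word 1: "church"
Word 2: "although"
Comparing from end:
  Pos -1: 'h' == 'h'
  Pos -2: 'c' != 'g' (stop)
LCS = "h" (length 1)


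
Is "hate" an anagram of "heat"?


Word 1: "heat" → sorted: aeht
Word 2: "hate" → sorted: aeht
Same letters? aeht == aeht
Anagram = Yes


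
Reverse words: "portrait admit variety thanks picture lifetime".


Original: "portrait admit variety thanks picture lifetime"
Words (1..n): portrait | admit | variety | thanks | picture | lifetime
Reversed (n..1): lifetime | picture | thanks | variety | admit | portrait
Result = "lifetime picture thanks variety admit portrait"


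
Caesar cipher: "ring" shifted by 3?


Word: "ring"
Shift: 3
Each letter → (letter + shift) mod 26:
  'r' (17) + 3 = 20 → 'u'
  'i' (8) + 3 = 11 → 'l'
  'n' (13) + 3 = 16 → 'q'
  'g' (6) + 3 = 9 → 'j'
Result = "ulqj"


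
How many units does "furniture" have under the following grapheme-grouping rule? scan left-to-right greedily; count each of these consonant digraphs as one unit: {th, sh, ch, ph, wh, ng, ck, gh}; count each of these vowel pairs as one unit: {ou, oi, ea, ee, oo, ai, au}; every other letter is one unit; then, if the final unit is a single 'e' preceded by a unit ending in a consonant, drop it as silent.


Word: "furniture" (9 letters)
Left-to-right scan:
  1. 'f' (letter)
  2. 'u' (letter)
  3. 'r' (letter)
  4. 'n' (letter)
  5. 'i' (letter)
  6. 't' (letter)
  7. 'u' (letter)
  8. 'r' (letter)
  9. 'e' (letter)
Units from scan: 9
Final unit is 'e' after a consonant -> drop as silent (-1)
Sound units = 8 units


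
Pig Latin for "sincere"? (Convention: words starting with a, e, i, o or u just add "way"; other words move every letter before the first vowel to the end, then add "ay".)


Word: "sincere"
Starts with consonant(s) → move to end, add 'ay'
Consonant cluster: "s"
Pig Latin = "inceresay"


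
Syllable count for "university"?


Word: "university"
Syllable breakdown: u | ni | ver | si | ty
Counting: 5 parts
= 5 syllables


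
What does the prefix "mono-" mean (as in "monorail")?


Prefix: mono-
Example: monorail (mono- + rail)
Meaning = one


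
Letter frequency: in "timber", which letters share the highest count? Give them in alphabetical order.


Word: "timber"
Letter counts:
  'b': 1
  'e': 1
  'i': 1
  'm': 1
  'r': 1
  't': 1
Maximum count = 1
Most frequent = 'b', 'e', 'i', 'm', 'r', 't' (1 time each)


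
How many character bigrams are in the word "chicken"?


Word: "chicken" (length 7)
Number of 2-grams = length - 2 + 1 = 7 - 2 + 1
= 6


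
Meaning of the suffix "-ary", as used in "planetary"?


Suffix: -ary
Example: planetary = planet + -ary
Meaning = relating to


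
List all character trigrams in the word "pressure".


Word: "pressure" (length 8)
Number of trigrams = 8 - 3 + 1 = 6
  Position 0: "pre"
  Position 1: "res"
  Position 2: "ess"
  Position 3: "ssu"
  Position 4: "sur"
  Position 5: "ure"
Trigrams = "pre", "res", "ess", "ssu", "sur", "ure"


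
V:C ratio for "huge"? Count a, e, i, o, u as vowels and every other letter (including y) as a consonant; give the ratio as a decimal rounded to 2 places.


Word: "huge"
Vowels (a,e,i,o,u): 2
Consonants: 2
Ratio = 2/2
= 1.00


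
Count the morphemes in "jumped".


Word: "jumped"
Morphemes: jump | -ed
Each morpheme carries meaning
= 2 morphemes


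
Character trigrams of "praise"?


Word: "praise" (length 6)
Number of trigrams = 6 - 3 + 1 = 4
  Position 0: "pra"
  Position 1: "rai"
  Position 2: "ais"
  Position 3: "ise"
Trigrams = "pra", "rai", "ais", "ise"


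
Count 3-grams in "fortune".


Word: "fortune" (length 7)
Number of 3-grams = length - 3 + 1 = 7 - 3 + 1
= 5


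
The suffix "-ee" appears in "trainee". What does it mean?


Suffix: -ee
Example: trainee (train + -ee)
Meaning = one who receives


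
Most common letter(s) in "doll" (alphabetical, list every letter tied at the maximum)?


Word: "doll"
Letter counts:
  'd': 1
  'l': 2
  'o': 1
Maximum count = 2
Most frequent = 'l' (2 times each)


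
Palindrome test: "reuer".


Word: "reuer"
Reversed: "reuer"
Forward == Backward? reuer == reuer
Palindrome = Yes


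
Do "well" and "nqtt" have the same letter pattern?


Pattern of "well": [0, 1, 2, 2]
Pattern of "nqtt": [0, 1, 2, 2]
Patterns match
Same pattern = Yes


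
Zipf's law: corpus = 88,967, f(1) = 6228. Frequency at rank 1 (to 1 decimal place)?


Zipf's law: f(r) = f(1) / r
f(1) = 6228
f(1) = 6228 / 1
= 6228.0 occurrences


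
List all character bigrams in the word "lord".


Word: "lord" (length 4)
Number of bigrams = 4 - 2 + 1 = 3
  Position 0: "lo"
  Position 1: "or"
  Position 2: "rd"
Bigrams = "lo", "or", "rd"


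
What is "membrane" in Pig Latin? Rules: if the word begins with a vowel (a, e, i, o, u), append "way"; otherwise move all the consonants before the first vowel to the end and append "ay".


Word: "membrane"
Starts with consonant(s) → move to end, add 'ay'
Consonant cluster: "m"
Pig Latin = "embranemay"


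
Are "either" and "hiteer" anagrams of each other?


Word 1: "either" → sorted: eehirt
Word 2: "hiteer" → sorted: eehirt
Same letters? eehirt == eehirt
Anagram = Yes


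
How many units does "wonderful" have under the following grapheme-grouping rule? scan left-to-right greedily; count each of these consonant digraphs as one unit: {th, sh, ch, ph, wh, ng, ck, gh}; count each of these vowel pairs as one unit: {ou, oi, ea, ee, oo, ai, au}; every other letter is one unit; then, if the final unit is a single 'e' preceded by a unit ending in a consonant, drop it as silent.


Word: "wonderful" (9 letters)
Left-to-right scan:
  [1] 'w' (letter)
  [2] 'o' (letter)
  [3] 'n' (letter)
  [4] 'd' (letter)
  [5] 'e' (letter)
  [6] 'r' (letter)
  [7] 'f' (letter)
  [8] 'u' (letter)
  [9] 'l' (letter)
Units from scan: 9
Sound units = 9 units


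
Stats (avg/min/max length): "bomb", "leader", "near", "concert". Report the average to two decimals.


Lengths: "bomb"=4, "leader"=6, "near"=4, "concert"=7
Sum = 21, Count = 4
Average = 21/4 = 5.25
= avg=5.25, min=4, max=7


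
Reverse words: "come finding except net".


Original: "come finding except net"
Words (1..n): come | finding | except | net
Reversed (n..1): net | except | finding | come
Result = "net except finding come"


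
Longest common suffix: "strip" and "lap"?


Word 1: "strip"
Word 2: "lap"
Comparing from end:
  Pos -1: 'p' == 'p'
  Pos -2: 'i' != 'a' (stop)
LCS = "p" (length 1)


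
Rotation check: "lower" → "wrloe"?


Word: "lower", Candidate: "wrloe"
Method: check if candidate is substring of word+word
"lowerlower" contains "wrloe"? No
Is rotation = No


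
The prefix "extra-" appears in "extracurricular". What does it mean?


Prefix: extra-
Example: extracurricular (extra- + curricular)
Meaning = beyond


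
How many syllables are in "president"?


Word: "president"
Syllable breakdown: pres / i / dent
Counting: 3 parts
= 3 syllables


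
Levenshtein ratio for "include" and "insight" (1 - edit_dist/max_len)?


Word 1: "include" (length 7)
Word 2: "insight" (length 7)
One optimal edit sequence:
  1. keep 'i'
  2. keep 'n'
  3. substitute 'c' -> 's'  (+1)
  4. substitute 'l' -> 'i'  (+1)
  5. substitute 'u' -> 'g'  (+1)
  6. substitute 'd' -> 'h'  (+1)
  7. substitute 'e' -> 't'  (+1)
Edit distance = 5
Max length = max(7, 7) = 7
Similarity = 1 - 5/7
= 0.2857


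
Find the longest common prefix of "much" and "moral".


Word 1: "much"
Word 2: "moral"
Comparing from start:
  Pos 0: 'm' == 'm'
  Pos 1: 'u' != 'o' (stop)
LCP = "m" (length 1)


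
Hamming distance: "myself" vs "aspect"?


Comparing character by character (same length = 6):
  Pos 0: 'm' vs 'a' !=
  Pos 1: 'y' vs 's' !=
  Pos 2: 's' vs 'p' !=
  Pos 3: 'e' vs 'e' =
  Pos 4: 'l' vs 'c' !=
  Pos 5: 'f' vs 't' !=
Hamming distance = 5


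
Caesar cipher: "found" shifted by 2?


Word: "found"
Shift: 2
Each letter → (letter + shift) mod 26:
  'f' (5) + 2 = 7 → 'h'
  'o' (14) + 2 = 16 → 'q'
  'u' (20) + 2 = 22 → 'w'
  'n' (13) + 2 = 15 → 'p'
  'd' (3) + 2 = 5 → 'f'
Result = "hqwpf"


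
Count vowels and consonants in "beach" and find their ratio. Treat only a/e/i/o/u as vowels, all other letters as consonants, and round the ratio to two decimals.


Word: "beach"
Vowels (a,e,i,o,u): 2
Consonants: 3
Ratio = 2/3
= 0.67


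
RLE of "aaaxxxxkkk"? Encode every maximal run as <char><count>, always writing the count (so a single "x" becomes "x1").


String: "aaaxxxxkkk"
Scanning for consecutive runs:
  'a' x 3
  'x' x 4
  'k' x 3
RLE = "a3x4k3"


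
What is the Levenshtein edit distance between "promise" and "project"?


Word 1: "promise" (length 7)
Word 2: "project" (length 7)
One optimal edit sequence (insert/delete/substitute each cost 1):
  1. keep 'p'
  2. keep 'r'
  3. keep 'o'
  4. substitute 'm' -> 'j'  (+1)
  5. substitute 'i' -> 'e'  (+1)
  6. substitute 's' -> 'c'  (+1)
  7. substitute 'e' -> 't'  (+1)
Total edit operations: 4
Edit distance = 4


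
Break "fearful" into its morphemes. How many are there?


Word: "fearful"
Morphemes: fear + -ful
Each morpheme carries meaning
= 2 morphemes


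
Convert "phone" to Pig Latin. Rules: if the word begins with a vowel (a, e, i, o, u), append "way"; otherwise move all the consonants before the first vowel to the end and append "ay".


Word: "phone"
Starts with consonant(s) → move to end, add 'ay'
Consonant cluster: "ph"
Pig Latin = "onephay"


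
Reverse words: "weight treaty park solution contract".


Original: "weight treaty park solution contract"
Words (1..n): weight | treaty | park | solution | contract
Reversed (n..1): contract | solution | park | treaty | weight
Result = "contract solution park treaty weight"


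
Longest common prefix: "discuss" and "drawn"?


Word 1: "discuss"
Word 2: "drawn"
Comparing from start:
  Pos 0: 'd' == 'd'
  Pos 1: 'i' != 'r' (stop)
LCP = "d" (length 1)


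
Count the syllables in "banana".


Word: "banana"
Syllable breakdown: ba-na-na
Counting: 3 parts
= 3 syllables


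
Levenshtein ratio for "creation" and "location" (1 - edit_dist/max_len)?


Word 1: "creation" (length 8)
Word 2: "location" (length 8)
One optimal edit sequence:
  1. substitute 'c' -> 'l'  (+1)
  2. substitute 'r' -> 'o'  (+1)
  3. substitute 'e' -> 'c'  (+1)
  4. keep 'a'
  5. keep 't'
  6. keep 'i'
  7. keep 'o'
  8. keep 'n'
Edit distance = 3
Max length = max(8, 8) = 8
Similarity = 1 - 3/8
= 0.6250


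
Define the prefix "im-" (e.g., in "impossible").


Prefix: im-
Example: impossible (im- + possible)
Meaning = not / into


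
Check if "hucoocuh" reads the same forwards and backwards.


Word: "hucoocuh"
Reversed: "hucoocuh"
Forward == Backward? hucoocuh == hucoocuh
Palindrome = Yes


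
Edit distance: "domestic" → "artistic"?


Word 1: "domestic" (length 8)
Word 2: "artistic" (length 8)
One optimal edit sequence (insert/delete/substitute each cost 1):
  1. substitute 'd' -> 'a'  (+1)
  2. substitute 'o' -> 'r'  (+1)
  3. substitute 'm' -> 't'  (+1)
  4. substitute 'e' -> 'i'  (+1)
  5. keep 's'
  6. keep 't'
  7. keep 'i'
  8. keep 'c'
Total edit operations: 4
Edit distance = 4


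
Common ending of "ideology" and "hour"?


Word 1: "ideology"
Word 2: "hour"
Comparing from end:
  Pos -1: 'y' != 'r' (stop)
LCS = "" (length 0)


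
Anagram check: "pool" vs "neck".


Word 1: "pool" → sorted: loop
Word 2: "neck" → sorted: cekn
Same letters? loop != cekn
Anagram = No


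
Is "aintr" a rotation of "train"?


Word: "train", Candidate: "aintr"
Method: check if candidate is substring of word+word
"traintrain" contains "aintr"? Yes
Is rotation = Yes


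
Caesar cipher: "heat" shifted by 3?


Word: "heat"
Shift: 3
Each letter → (letter + shift) mod 26:
  'h' (7) + 3 = 10 → 'k'
  'e' (4) + 3 = 7 → 'h'
  'a' (0) + 3 = 3 → 'd'
  't' (19) + 3 = 22 → 'w'
Result = "khdw"


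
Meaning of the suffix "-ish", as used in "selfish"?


Suffix: -ish
Example: selfish (self + -ish)
Meaning = somewhat / having the qualities of


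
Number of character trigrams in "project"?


Word: "project" (length 7)
Number of 3-grams = length - 3 + 1 = 7 - 3 + 1
= 5


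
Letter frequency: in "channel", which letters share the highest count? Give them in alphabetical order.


Word: "channel"
Letter counts:
  'a': 1
  'c': 1
  'e': 1
  'h': 1
  'l': 1
  'n': 2
Maximum count = 2
Most frequent = 'n' (2 times each)


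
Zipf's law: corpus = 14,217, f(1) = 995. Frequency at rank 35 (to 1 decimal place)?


Zipf's law: f(r) = f(1) / r
f(1) = 995
f(35) = 995 / 35
= 28.4 occurrences


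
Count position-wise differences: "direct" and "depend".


Comparing character by character (same length = 6):
  Pos 0: 'd' vs 'd' =
  Pos 1: 'i' vs 'e' !=
  Pos 2: 'r' vs 'p' !=
  Pos 3: 'e' vs 'e' =
  Pos 4: 'c' vs 'n' !=
  Pos 5: 't' vs 'd' !=
Hamming distance = 4


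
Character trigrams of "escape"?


Word: "escape" (length 6)
Number of trigrams = 6 - 3 + 1 = 4
  Position 0: "esc"
  Position 1: "sca"
  Position 2: "cap"
  Position 3: "ape"
Trigrams = "esc", "sca", "cap", "ape"


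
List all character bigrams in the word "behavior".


Word: "behavior" (length 8)
Number of bigrams = 8 - 2 + 1 = 7
  Position 0: "be"
  Position 1: "eh"
  Position 2: "ha"
  Position 3: "av"
  Position 4: "vi"
  Position 5: "io"
  Position 6: "or"
Bigrams = "be", "eh", "ha", "av", "vi", "io", "or"


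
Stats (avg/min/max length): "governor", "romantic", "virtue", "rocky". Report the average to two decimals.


Lengths: "governor"=8, "romantic"=8, "virtue"=6, "rocky"=5
Sum = 27, Count = 4
Average = 27/4 = 6.75
= avg=6.75, min=5, max=8


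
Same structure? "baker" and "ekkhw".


Pattern of "baker": [0, 1, 2, 3, 4]
Pattern of "ekkhw": [0, 1, 1, 2, 3]
Patterns do not match
Same pattern = No


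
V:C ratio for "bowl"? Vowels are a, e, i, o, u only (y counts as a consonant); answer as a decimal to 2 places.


Word: "bowl"
Vowels (a,e,i,o,u): 1
Consonants: 3
Ratio = 1/3
= 0.33


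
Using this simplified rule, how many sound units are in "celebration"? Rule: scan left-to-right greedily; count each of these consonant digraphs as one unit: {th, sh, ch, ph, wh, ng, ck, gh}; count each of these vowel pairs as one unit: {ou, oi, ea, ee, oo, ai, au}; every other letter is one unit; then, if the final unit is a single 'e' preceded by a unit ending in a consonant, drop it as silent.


Word: "celebration" (11 letters)
Left-to-right scan:
  (1) 'c' (letter)
  (2) 'e' (letter)
  (3) 'l' (letter)
  (4) 'e' (letter)
  (5) 'b' (letter)
  (6) 'r' (letter)
  (7) 'a' (letter)
  (8) 't' (letter)
  (9) 'i' (letter)
  (10) 'o' (letter)
  (11) 'n' (letter)
Units from scan: 11
Sound units = 11 units


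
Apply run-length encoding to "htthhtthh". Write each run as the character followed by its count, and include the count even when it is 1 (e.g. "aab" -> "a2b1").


String: "htthhtthh"
Scanning for consecutive runs:
  'h' x 1
  't' x 2
  'h' x 2
  't' x 2
  'h' x 2
RLE = "h1t2h2t2h2"


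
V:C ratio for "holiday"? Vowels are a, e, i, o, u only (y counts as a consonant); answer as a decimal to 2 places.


Word: "holiday"
Vowels (a,e,i,o,u): 3
Consonants: 4
Ratio = 3/4
= 0.75


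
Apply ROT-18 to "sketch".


Word: "sketch"
Shift: 18
Each letter → (letter + shift) mod 26:
  's' (18) + 18 = 10 → 'k'
  'k' (10) + 18 = 2 → 'c'
  'e' (4) + 18 = 22 → 'w'
  't' (19) + 18 = 11 → 'l'
  'c' (2) + 18 = 20 → 'u'
  'h' (7) + 18 = 25 → 'z'
Result = "kcwluz"


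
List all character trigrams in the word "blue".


Word: "blue" (length 4)
Number of trigrams = 4 - 3 + 1 = 2
  Position 0: "blu"
  Position 1: "lue"
Trigrams = "blu", "lue"


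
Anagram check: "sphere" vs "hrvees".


Word 1: "sphere" → sorted: eehprs
Word 2: "hrvees" → sorted: eehrsv
Same letters? eehprs != eehrsv
Anagram = No


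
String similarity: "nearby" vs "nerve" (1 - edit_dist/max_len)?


Word 1: "nearby" (length 6)
Word 2: "nerve" (length 5)
One optimal edit sequence:
  1. keep 'n'
  2. keep 'e'
  3. delete 'a'  (+1)
  4. keep 'r'
  5. substitute 'b' -> 'v'  (+1)
  6. substitute 'y' -> 'e'  (+1)
Edit distance = 3
Max length = max(6, 5) = 6
Similarity = 1 - 3/6
= 0.5000
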